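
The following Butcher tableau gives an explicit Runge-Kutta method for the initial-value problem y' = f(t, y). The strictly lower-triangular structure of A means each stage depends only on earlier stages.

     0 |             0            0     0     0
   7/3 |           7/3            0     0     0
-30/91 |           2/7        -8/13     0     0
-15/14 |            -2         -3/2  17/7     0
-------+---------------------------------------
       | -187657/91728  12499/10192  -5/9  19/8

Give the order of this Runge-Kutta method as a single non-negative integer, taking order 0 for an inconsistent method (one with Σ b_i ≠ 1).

2

b = (-187657/91728, 12499/10192, -5/9, 19/8)
c = (0, 7/3, -30/91, -15/14)
Ac = (0, 0, -56/39, -5479/1274)
Σ b_i: (-187657/91728)·1 + 12499/10192·1 + (-5/9)·1 + 19/8·1 = 1 ✓
b·c: 12499/10192·7/3 + (-5/9)·(-30/91) + 19/8·(-15/14) = 1/2 ✓
b·c²: 12499/10192·49/9 + (-5/9)·900/8281 + 19/8·225/196 = 3183143/340704 ≠ 1/3 ⇒ order 2.
b·Ac: (-5/9)·(-56/39) + 19/8·(-5479/1274) = -2591207/275184 ≠ 1/6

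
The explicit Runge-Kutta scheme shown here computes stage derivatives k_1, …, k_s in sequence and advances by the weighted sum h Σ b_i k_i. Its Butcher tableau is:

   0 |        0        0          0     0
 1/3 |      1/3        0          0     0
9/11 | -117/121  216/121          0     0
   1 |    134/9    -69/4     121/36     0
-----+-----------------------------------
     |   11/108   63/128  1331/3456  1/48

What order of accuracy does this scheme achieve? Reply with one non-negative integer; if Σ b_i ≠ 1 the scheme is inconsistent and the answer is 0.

4

b = (11/108, 63/128, 1331/3456, 1/48)
c = (0, 1/3, 9/11, 1)
Ac = (0, 0, 72/121, -3)
Σ b_i: 11/108·1 + 63/128·1 + 1331/3456·1 + 1/48·1 = 1 ✓
b·c: 63/128·1/3 + 1331/3456·9/11 + 1/48·1 = 1/2 ✓
b·c²: 63/128·1/9 + 1331/3456·81/121 + 1/48·1 = 1/3 ✓
b·Ac: 1331/3456·72/121 + 1/48·(-3) = 1/6 ✓
b·c³: 63/128·1/27 + 1331/3456·729/1331 + 1/48·1 = 1/4 ✓
b·(c∘Ac): 1331/3456·648/1331 + 1/48·(-3) = 1/8 ✓
b·Ac²: 1331/3456·24/121 + 1/48·1/3 = 1/12 ✓
b·A²c: 1/48·2 = 1/24 ✓; 4 stages ⇒ order 4.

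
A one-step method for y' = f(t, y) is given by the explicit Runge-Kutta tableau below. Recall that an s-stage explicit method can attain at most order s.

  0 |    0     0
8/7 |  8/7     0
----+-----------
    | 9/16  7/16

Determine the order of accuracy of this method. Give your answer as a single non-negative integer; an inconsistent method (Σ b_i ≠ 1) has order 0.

b = (9/16, 7/16)
c = (0, 8/7)
Σ b_i: 9/16·1 + 7/16·1 = 1 ✓
b·c: 7/16·8/7 = 1/2 ✓; 2 stages ⇒ order 2.

2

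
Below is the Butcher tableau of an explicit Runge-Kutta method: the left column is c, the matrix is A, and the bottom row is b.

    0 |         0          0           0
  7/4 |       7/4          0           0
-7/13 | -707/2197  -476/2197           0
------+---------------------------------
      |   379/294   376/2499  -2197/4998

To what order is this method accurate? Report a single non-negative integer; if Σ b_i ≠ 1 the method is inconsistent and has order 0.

3

b = (379/294, 376/2499, -2197/4998)
c = (0, 7/4, -7/13)
Ac = (0, 0, -833/2197)
Σ b_i: 379/294·1 + 376/2499·1 + (-2197/4998)·1 = 1 ✓
b·c: 376/2499·7/4 + (-2197/4998)·(-7/13) = 1/2 ✓
b·c²: 376/2499·49/16 + (-2197/4998)·49/169 = 1/3 ✓
b·Ac: (-2197/4998)·(-833/2197) = 1/6 ✓; 3 stages ⇒ order 3.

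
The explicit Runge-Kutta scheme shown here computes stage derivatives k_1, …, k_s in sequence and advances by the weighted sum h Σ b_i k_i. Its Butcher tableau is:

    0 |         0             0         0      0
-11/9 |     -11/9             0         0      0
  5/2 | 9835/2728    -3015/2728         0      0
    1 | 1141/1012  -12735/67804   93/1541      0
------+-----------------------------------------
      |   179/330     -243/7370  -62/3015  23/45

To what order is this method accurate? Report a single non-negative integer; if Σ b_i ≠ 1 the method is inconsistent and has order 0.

4

b = (179/330, -243/7370, -62/3015, 23/45)
c = (0, -11/9, 5/2, 1)
Ac = (0, 0, 335/248, 35/92)
Σ b_i: 179/330·1 + (-243/7370)·1 + (-62/3015)·1 + 23/45·1 = 1 ✓
b·c: (-243/7370)·(-11/9) + (-62/3015)·5/2 + 23/45·1 = 1/2 ✓
b·c²: (-243/7370)·121/81 + (-62/3015)·25/4 + 23/45·1 = 1/3 ✓
b·Ac: (-62/3015)·335/248 + 23/45·35/92 = 1/6 ✓
b·c³: (-243/7370)·(-1331/729) + (-62/3015)·125/8 + 23/45·1 = 1/4 ✓
b·(c∘Ac): (-62/3015)·1675/496 + 23/45·35/92 = 1/8 ✓
b·Ac²: (-62/3015)·(-3685/2232) + 23/45·20/207 = 1/12 ✓
b·A²c: 23/45·15/184 = 1/24 ✓; 4 stages ⇒ order 4.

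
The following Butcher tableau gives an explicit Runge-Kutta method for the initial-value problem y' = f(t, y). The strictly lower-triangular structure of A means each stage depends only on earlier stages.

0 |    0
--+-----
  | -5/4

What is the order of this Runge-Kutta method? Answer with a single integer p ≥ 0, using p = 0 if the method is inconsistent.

b = (-5/4)
c = (0)
Σ b_i: (-5/4)·1 = -5/4 ≠ 1 ⇒ order 0.

0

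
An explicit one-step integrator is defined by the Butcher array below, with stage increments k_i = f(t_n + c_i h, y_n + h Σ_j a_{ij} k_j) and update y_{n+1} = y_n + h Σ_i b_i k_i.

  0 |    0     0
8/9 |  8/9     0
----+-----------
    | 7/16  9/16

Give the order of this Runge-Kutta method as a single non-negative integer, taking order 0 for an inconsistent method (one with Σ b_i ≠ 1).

b = (7/16, 9/16)
c = (0, 8/9)
Σ b_i: 7/16·1 + 9/16·1 = 1 ✓
b·c: 9/16·8/9 = 1/2 ✓; 2 stages ⇒ order 2.

2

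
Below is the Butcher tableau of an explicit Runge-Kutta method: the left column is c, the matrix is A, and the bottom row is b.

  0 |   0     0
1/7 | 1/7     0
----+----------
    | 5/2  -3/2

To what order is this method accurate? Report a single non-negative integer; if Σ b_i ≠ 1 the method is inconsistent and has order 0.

b = (5/2, -3/2)
c = (0, 1/7)
Σ b_i: 5/2·1 + (-3/2)·1 = 1 ✓
b·c: (-3/2)·1/7 = -3/14 ≠ 1/2 ⇒ order 1.

1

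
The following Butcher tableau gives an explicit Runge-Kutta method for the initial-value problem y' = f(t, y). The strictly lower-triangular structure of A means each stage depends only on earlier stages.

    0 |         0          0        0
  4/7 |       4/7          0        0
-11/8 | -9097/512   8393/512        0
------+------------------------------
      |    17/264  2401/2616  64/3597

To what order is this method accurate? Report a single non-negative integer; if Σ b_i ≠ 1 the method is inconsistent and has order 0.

3

b = (17/264, 2401/2616, 64/3597)
c = (0, 4/7, -11/8)
Ac = (0, 0, 1199/128)
Σ b_i: 17/264·1 + 2401/2616·1 + 64/3597·1 = 1 ✓
b·c: 2401/2616·4/7 + 64/3597·(-11/8) = 1/2 ✓
b·c²: 2401/2616·16/49 + 64/3597·121/64 = 1/3 ✓
b·Ac: 64/3597·1199/128 = 1/6 ✓; 3 stages ⇒ order 3.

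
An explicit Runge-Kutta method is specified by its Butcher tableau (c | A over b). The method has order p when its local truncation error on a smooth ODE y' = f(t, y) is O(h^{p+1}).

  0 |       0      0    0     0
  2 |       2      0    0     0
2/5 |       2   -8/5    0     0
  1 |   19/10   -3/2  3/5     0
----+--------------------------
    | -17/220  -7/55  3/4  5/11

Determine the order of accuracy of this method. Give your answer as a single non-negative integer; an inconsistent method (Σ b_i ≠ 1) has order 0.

b = (-17/220, -7/55, 3/4, 5/11)
c = (0, 2, 2/5, 1)
Ac = (0, 0, -16/5, -69/25)
Σ b_i: (-17/220)·1 + (-7/55)·1 + 3/4·1 + 5/11·1 = 1 ✓
b·c: (-7/55)·2 + 3/4·2/5 + 5/11·1 = 1/2 ✓
b·c²: (-7/55)·4 + 3/4·4/25 + 5/11·1 = 18/275 ≠ 1/3 ⇒ order 2.
b·Ac: 3/4·(-16/5) + 5/11·(-69/25) = -201/55 ≠ 1/6

2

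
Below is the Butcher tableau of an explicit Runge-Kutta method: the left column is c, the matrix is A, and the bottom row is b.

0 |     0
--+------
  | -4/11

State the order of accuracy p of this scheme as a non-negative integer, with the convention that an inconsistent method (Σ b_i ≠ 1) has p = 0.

0

b = (-4/11)
c = (0)
Σ b_i: (-4/11)·1 = -4/11 ≠ 1 ⇒ order 0.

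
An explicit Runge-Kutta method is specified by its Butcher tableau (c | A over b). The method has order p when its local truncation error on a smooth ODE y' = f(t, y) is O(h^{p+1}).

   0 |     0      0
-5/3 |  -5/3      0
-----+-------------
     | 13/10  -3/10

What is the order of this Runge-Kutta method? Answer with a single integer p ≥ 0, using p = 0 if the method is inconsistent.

b = (13/10, -3/10)
c = (0, -5/3)
Σ b_i: 13/10·1 + (-3/10)·1 = 1 ✓
b·c: (-3/10)·(-5/3) = 1/2 ✓; 2 stages ⇒ order 2.

2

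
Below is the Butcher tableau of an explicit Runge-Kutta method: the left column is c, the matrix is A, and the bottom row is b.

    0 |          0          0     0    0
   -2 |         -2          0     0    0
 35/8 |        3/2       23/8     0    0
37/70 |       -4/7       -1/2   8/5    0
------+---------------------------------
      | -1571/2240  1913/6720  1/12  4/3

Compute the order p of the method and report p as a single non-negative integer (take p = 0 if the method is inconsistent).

b = (-1571/2240, 1913/6720, 1/12, 4/3)
c = (0, -2, 35/8, 37/70)
Ac = (0, 0, -23/4, 8)
Σ b_i: (-1571/2240)·1 + 1913/6720·1 + 1/12·1 + 4/3·1 = 1 ✓
b·c: 1913/6720·(-2) + 1/12·35/8 + 4/3·37/70 = 1/2 ✓
b·c²: 1913/6720·4 + 1/12·1225/64 + 4/3·1369/4900 = 974123/313600 ≠ 1/3 ⇒ order 2.
b·Ac: 1/12·(-23/4) + 4/3·8 = 163/16 ≠ 1/6

2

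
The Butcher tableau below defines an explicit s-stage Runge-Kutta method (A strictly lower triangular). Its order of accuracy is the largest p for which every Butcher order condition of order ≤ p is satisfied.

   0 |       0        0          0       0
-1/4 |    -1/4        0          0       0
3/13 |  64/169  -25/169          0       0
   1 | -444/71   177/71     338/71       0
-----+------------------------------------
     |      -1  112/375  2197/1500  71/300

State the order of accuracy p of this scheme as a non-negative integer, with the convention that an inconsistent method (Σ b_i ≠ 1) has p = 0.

4

b = (-1, 112/375, 2197/1500, 71/300)
c = (0, -1/4, 3/13, 1)
Ac = (0, 0, 25/676, 135/284)
Σ b_i: (-1)·1 + 112/375·1 + 2197/1500·1 + 71/300·1 = 1 ✓
b·c: 112/375·(-1/4) + 2197/1500·3/13 + 71/300·1 = 1/2 ✓
b·c²: 112/375·1/16 + 2197/1500·9/169 + 71/300·1 = 1/3 ✓
b·Ac: 2197/1500·25/676 + 71/300·135/284 = 1/6 ✓
b·c³: 112/375·(-1/64) + 2197/1500·27/2197 + 71/300·1 = 1/4 ✓
b·(c∘Ac): 2197/1500·75/8788 + 71/300·135/284 = 1/8 ✓
b·Ac²: 2197/1500·(-25/2704) + 71/300·465/1136 = 1/12 ✓
b·A²c: 71/300·25/142 = 1/24 ✓; 4 stages ⇒ order 4.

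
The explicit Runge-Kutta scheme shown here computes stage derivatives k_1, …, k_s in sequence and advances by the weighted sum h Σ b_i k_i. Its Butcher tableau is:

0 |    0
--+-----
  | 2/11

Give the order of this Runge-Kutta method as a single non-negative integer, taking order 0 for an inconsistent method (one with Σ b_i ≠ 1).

0

b = (2/11)
c = (0)
Σ b_i: 2/11·1 = 2/11 ≠ 1 ⇒ order 0.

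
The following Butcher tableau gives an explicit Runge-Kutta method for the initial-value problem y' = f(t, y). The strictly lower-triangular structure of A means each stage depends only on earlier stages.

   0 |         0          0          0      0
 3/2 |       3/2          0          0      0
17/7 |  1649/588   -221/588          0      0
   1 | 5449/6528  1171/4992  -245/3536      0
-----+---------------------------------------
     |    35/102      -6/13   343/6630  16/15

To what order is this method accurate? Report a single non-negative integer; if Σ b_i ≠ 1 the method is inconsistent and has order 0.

4

b = (35/102, -6/13, 343/6630, 16/15)
c = (0, 3/2, 17/7, 1)
Ac = (0, 0, -221/392, 47/256)
Σ b_i: 35/102·1 + (-6/13)·1 + 343/6630·1 + 16/15·1 = 1 ✓
b·c: (-6/13)·3/2 + 343/6630·17/7 + 16/15·1 = 1/2 ✓
b·c²: (-6/13)·9/4 + 343/6630·289/49 + 16/15·1 = 1/3 ✓
b·Ac: 343/6630·(-221/392) + 16/15·47/256 = 1/6 ✓
b·c³: (-6/13)·27/8 + 343/6630·4913/343 + 16/15·1 = 1/4 ✓
b·(c∘Ac): 343/6630·(-3757/2744) + 16/15·47/256 = 1/8 ✓
b·Ac²: 343/6630·(-663/784) + 16/15·61/512 = 1/12 ✓
b·A²c: 16/15·5/128 = 1/24 ✓; 4 stages ⇒ order 4.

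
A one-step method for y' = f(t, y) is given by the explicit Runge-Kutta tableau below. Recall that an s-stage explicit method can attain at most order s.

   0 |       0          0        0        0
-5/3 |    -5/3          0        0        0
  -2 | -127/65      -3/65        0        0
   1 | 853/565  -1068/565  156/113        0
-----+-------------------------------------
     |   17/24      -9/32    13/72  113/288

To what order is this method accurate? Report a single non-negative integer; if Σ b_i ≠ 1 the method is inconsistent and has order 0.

b = (17/24, -9/32, 13/72, 113/288)
c = (0, -5/3, -2, 1)
Ac = (0, 0, 1/13, 44/113)
Σ b_i: 17/24·1 + (-9/32)·1 + 13/72·1 + 113/288·1 = 1 ✓
b·c: (-9/32)·(-5/3) + 13/72·(-2) + 113/288·1 = 1/2 ✓
b·c²: (-9/32)·25/9 + 13/72·4 + 113/288·1 = 1/3 ✓
b·Ac: 13/72·1/13 + 113/288·44/113 = 1/6 ✓
b·c³: (-9/32)·(-125/27) + 13/72·(-8) + 113/288·1 = 1/4 ✓
b·(c∘Ac): 13/72·(-2/13) + 113/288·44/113 = 1/8 ✓
b·Ac²: 13/72·(-5/39) + 113/288·92/339 = 1/12 ✓
b·A²c: 113/288·12/113 = 1/24 ✓; 4 stages ⇒ order 4.

4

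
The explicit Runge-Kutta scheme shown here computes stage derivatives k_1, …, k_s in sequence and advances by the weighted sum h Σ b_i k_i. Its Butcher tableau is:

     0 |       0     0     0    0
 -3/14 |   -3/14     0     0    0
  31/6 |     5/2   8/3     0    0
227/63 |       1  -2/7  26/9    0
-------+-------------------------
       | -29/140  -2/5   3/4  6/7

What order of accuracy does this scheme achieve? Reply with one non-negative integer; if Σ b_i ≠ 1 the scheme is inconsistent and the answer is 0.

b = (-29/140, -2/5, 3/4, 6/7)
c = (0, -3/14, 31/6, 227/63)
Ac = (0, 0, -4/7, 19828/1323)
Σ b_i: (-29/140)·1 + (-2/5)·1 + 3/4·1 + 6/7·1 = 1 ✓
b·c: (-2/5)·(-3/14) + 3/4·31/6 + 6/7·227/63 = 41449/5880 ≠ 1/2 ⇒ order 1.

1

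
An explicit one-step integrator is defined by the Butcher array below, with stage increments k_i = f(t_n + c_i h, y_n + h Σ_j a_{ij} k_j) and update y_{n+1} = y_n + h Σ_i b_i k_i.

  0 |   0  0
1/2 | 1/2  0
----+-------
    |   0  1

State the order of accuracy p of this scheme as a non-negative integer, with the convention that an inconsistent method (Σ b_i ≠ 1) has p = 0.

b = (0, 1)
c = (0, 1/2)
Σ b_i: 1·1 = 1 ✓
b·c: 1·1/2 = 1/2 ✓; 2 stages ⇒ order 2.

2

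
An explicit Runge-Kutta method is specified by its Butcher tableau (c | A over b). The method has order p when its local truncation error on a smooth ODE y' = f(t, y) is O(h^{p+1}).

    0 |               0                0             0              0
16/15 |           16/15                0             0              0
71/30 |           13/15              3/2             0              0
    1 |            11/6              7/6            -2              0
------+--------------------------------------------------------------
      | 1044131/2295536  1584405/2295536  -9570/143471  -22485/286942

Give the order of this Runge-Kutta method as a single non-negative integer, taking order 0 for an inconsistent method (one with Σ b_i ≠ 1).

b = (1044131/2295536, 1584405/2295536, -9570/143471, -22485/286942)
c = (0, 16/15, 71/30, 1)
Ac = (0, 0, 8/5, -157/45)
Σ b_i: 1044131/2295536·1 + 1584405/2295536·1 + (-9570/143471)·1 + (-22485/286942)·1 = 1 ✓
b·c: 1584405/2295536·16/15 + (-9570/143471)·71/30 + (-22485/286942)·1 = 1/2 ✓
b·c²: 1584405/2295536·256/225 + (-9570/143471)·5041/900 + (-22485/286942)·1 = 1/3 ✓
b·Ac: (-9570/143471)·8/5 + (-22485/286942)·(-157/45) = 1/6 ✓
b·c³: 1584405/2295536·4096/3375 + (-9570/143471)·357911/27000 + (-22485/286942)·1 = -16129811/129123900 ≠ 1/4 ⇒ order 3.
b·(c∘Ac): (-9570/143471)·284/75 + (-22485/286942)·(-157/45) = 89563/4304130 ≠ 1/8
b·Ac²: (-9570/143471)·128/75 + (-22485/286942)·(-13331/1350) = 3408653/5164956 ≠ 1/12
b·A²c: (-22485/286942)·(-16/5) = 35976/143471 ≠ 1/24

3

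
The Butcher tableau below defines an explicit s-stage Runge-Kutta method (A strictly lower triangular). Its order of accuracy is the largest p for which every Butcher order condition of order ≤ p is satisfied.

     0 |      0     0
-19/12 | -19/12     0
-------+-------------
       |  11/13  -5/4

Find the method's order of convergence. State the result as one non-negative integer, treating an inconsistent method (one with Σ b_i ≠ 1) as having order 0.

b = (11/13, -5/4)
c = (0, -19/12)
Σ b_i: 11/13·1 + (-5/4)·1 = -21/52 ≠ 1 ⇒ order 0.

0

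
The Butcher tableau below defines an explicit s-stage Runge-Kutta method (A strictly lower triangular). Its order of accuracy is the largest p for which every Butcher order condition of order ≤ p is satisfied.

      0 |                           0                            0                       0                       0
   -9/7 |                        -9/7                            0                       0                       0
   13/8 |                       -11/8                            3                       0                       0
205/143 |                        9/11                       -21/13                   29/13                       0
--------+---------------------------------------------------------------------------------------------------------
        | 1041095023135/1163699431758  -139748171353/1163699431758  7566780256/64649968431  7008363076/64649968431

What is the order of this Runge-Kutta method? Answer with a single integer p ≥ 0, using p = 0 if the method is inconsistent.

b = (1041095023135/1163699431758, -139748171353/1163699431758, 7566780256/64649968431, 7008363076/64649968431)
c = (0, -9/7, 13/8, 205/143)
Ac = (0, 0, -27/7, 593/104)
Σ b_i: 1041095023135/1163699431758·1 + (-139748171353/1163699431758)·1 + 7566780256/64649968431·1 + 7008363076/64649968431·1 = 1 ✓
b·c: (-139748171353/1163699431758)·(-9/7) + 7566780256/64649968431·13/8 + 7008363076/64649968431·205/143 = 1/2 ✓
b·c²: (-139748171353/1163699431758)·81/49 + 7566780256/64649968431·169/64 + 7008363076/64649968431·42025/20449 = 1/3 ✓
b·Ac: 7566780256/64649968431·(-27/7) + 7008363076/64649968431·593/104 = 1/6 ✓
b·c³: (-139748171353/1163699431758)·(-729/343) + 7566780256/64649968431·2197/512 + 7008363076/64649968431·8615125/2924207 = 159285235287137/147919127770128 ≠ 1/4 ⇒ order 3.
b·(c∘Ac): 7566780256/64649968431·(-351/56) + 7008363076/64649968431·121565/14872 = 19718923063/129299936862 ≠ 1/8
b·Ac²: 7566780256/64649968431·243/49 + 7008363076/64649968431·18755/5824 = 961504831817/1034399494896 ≠ 1/12
b·A²c: 7008363076/64649968431·(-783/91) = -140706366372/150849926339 ≠ 1/24

3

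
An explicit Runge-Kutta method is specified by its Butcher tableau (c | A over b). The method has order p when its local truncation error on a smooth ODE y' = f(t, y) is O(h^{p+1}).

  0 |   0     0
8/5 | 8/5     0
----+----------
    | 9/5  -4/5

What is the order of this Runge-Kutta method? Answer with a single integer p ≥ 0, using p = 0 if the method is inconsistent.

1

b = (9/5, -4/5)
c = (0, 8/5)
Σ b_i: 9/5·1 + (-4/5)·1 = 1 ✓
b·c: (-4/5)·8/5 = -32/25 ≠ 1/2 ⇒ order 1.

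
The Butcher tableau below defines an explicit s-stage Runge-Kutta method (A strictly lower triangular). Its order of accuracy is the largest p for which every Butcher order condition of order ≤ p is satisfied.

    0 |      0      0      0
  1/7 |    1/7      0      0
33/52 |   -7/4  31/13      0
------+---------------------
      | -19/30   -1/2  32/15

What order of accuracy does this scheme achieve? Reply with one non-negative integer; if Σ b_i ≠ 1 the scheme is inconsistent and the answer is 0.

1

b = (-19/30, -1/2, 32/15)
c = (0, 1/7, 33/52)
Ac = (0, 0, 31/91)
Σ b_i: (-19/30)·1 + (-1/2)·1 + 32/15·1 = 1 ✓
b·c: (-1/2)·1/7 + 32/15·33/52 = 1167/910 ≠ 1/2 ⇒ order 1.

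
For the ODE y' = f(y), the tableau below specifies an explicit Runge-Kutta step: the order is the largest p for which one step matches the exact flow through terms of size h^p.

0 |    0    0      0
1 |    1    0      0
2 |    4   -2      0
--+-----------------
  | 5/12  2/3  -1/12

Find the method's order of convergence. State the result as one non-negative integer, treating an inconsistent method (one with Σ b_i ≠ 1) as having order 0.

b = (5/12, 2/3, -1/12)
c = (0, 1, 2)
Ac = (0, 0, -2)
Σ b_i: 5/12·1 + 2/3·1 + (-1/12)·1 = 1 ✓
b·c: 2/3·1 + (-1/12)·2 = 1/2 ✓
b·c²: 2/3·1 + (-1/12)·4 = 1/3 ✓
b·Ac: (-1/12)·(-2) = 1/6 ✓; 3 stages ⇒ order 3.

3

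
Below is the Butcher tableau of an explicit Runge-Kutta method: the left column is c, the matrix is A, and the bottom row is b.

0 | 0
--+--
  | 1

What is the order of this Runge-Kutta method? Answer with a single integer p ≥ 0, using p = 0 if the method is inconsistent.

1

b = (1)
c = (0)
Σ b_i: 1·1 = 1 ✓; 1 stage ⇒ order 1.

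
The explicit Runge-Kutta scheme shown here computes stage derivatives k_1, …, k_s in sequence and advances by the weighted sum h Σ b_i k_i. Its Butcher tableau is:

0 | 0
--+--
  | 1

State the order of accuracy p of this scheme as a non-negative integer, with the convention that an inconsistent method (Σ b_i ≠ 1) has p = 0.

b = (1)
c = (0)
Σ b_i: 1·1 = 1 ✓; 1 stage ⇒ order 1.

1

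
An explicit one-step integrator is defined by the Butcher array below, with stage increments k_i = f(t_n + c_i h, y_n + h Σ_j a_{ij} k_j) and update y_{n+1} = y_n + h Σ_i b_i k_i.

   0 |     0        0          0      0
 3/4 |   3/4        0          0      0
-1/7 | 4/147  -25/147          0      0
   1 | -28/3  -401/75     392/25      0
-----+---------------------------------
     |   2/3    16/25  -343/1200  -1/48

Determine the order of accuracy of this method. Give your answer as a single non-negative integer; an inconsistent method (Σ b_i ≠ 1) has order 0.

b = (2/3, 16/25, -343/1200, -1/48)
c = (0, 3/4, -1/7, 1)
Ac = (0, 0, -25/196, -25/4)
Σ b_i: 2/3·1 + 16/25·1 + (-343/1200)·1 + (-1/48)·1 = 1 ✓
b·c: 16/25·3/4 + (-343/1200)·(-1/7) + (-1/48)·1 = 1/2 ✓
b·c²: 16/25·9/16 + (-343/1200)·1/49 + (-1/48)·1 = 1/3 ✓
b·Ac: (-343/1200)·(-25/196) + (-1/48)·(-25/4) = 1/6 ✓
b·c³: 16/25·27/64 + (-343/1200)·(-1/343) + (-1/48)·1 = 1/4 ✓
b·(c∘Ac): (-343/1200)·25/1372 + (-1/48)·(-25/4) = 1/8 ✓
b·Ac²: (-343/1200)·(-75/784) + (-1/48)·(-43/16) = 1/12 ✓
b·A²c: (-1/48)·(-2) = 1/24 ✓; 4 stages ⇒ order 4.

4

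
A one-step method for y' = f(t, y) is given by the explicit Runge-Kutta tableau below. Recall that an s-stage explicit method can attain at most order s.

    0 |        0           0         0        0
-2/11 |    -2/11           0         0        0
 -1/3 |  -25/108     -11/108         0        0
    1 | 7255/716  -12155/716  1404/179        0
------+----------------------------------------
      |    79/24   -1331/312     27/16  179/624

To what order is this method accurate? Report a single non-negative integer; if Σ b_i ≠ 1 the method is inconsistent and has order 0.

4

b = (79/24, -1331/312, 27/16, 179/624)
c = (0, -2/11, -1/3, 1)
Ac = (0, 0, 1/54, 169/358)
Σ b_i: 79/24·1 + (-1331/312)·1 + 27/16·1 + 179/624·1 = 1 ✓
b·c: (-1331/312)·(-2/11) + 27/16·(-1/3) + 179/624·1 = 1/2 ✓
b·c²: (-1331/312)·4/121 + 27/16·1/9 + 179/624·1 = 1/3 ✓
b·Ac: 27/16·1/54 + 179/624·169/358 = 1/6 ✓
b·c³: (-1331/312)·(-8/1331) + 27/16·(-1/27) + 179/624·1 = 1/4 ✓
b·(c∘Ac): 27/16·(-1/162) + 179/624·169/358 = 1/8 ✓
b·Ac²: 27/16·(-1/297) + 179/624·611/1969 = 1/12 ✓
b·A²c: 179/624·26/179 = 1/24 ✓; 4 stages ⇒ order 4.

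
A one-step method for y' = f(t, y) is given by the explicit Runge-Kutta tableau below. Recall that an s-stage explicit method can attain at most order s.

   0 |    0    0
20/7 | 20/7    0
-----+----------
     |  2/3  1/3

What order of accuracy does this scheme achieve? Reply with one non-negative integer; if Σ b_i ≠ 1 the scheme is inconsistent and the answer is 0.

b = (2/3, 1/3)
c = (0, 20/7)
Σ b_i: 2/3·1 + 1/3·1 = 1 ✓
b·c: 1/3·20/7 = 20/21 ≠ 1/2 ⇒ order 1.

1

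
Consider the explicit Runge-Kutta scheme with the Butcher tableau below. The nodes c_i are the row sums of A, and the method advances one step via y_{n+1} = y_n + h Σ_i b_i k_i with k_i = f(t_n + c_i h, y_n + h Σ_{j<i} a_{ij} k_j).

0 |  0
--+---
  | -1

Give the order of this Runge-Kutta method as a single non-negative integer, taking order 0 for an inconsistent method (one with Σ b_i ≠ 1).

0

b = (-1)
c = (0)
Σ b_i: (-1)·1 = -1 ≠ 1 ⇒ order 0.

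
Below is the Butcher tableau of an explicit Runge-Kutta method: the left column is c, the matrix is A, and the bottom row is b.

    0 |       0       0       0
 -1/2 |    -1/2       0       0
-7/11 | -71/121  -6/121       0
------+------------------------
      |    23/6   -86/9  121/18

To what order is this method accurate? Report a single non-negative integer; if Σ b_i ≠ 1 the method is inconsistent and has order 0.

3

b = (23/6, -86/9, 121/18)
c = (0, -1/2, -7/11)
Ac = (0, 0, 3/121)
Σ b_i: 23/6·1 + (-86/9)·1 + 121/18·1 = 1 ✓
b·c: (-86/9)·(-1/2) + 121/18·(-7/11) = 1/2 ✓
b·c²: (-86/9)·1/4 + 121/18·49/121 = 1/3 ✓
b·Ac: 121/18·3/121 = 1/6 ✓; 3 stages ⇒ order 3.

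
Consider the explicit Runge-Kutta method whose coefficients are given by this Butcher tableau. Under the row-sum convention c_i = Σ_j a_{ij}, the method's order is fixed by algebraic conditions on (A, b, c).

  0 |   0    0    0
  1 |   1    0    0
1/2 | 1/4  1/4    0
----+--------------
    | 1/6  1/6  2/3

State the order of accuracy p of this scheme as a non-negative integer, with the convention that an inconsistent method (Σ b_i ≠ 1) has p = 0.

3

b = (1/6, 1/6, 2/3)
c = (0, 1, 1/2)
Ac = (0, 0, 1/4)
Σ b_i: 1/6·1 + 1/6·1 + 2/3·1 = 1 ✓
b·c: 1/6·1 + 2/3·1/2 = 1/2 ✓
b·c²: 1/6·1 + 2/3·1/4 = 1/3 ✓
b·Ac: 2/3·1/4 = 1/6 ✓; 3 stages ⇒ order 3.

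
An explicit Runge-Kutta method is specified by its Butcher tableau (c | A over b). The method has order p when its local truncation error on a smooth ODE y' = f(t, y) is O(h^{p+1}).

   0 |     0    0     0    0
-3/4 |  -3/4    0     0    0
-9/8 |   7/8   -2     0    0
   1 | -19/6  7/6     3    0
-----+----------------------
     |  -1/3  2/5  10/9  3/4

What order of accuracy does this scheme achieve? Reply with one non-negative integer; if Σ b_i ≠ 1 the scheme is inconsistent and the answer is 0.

0

b = (-1/3, 2/5, 10/9, 3/4)
c = (0, -3/4, -9/8, 1)
Ac = (0, 0, 3/2, -17/4)
Σ b_i: (-1/3)·1 + 2/5·1 + 10/9·1 + 3/4·1 = 347/180 ≠ 1 ⇒ order 0.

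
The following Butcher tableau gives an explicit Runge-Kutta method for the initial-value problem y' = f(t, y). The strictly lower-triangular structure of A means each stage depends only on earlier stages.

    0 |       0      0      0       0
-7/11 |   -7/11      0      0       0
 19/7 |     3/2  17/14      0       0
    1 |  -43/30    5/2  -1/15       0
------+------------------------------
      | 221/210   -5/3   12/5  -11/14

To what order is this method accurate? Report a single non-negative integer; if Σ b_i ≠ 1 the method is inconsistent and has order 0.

b = (221/210, -5/3, 12/5, -11/14)
c = (0, -7/11, 19/7, 1)
Ac = (0, 0, -17/22, -4093/2310)
Σ b_i: 221/210·1 + (-5/3)·1 + 12/5·1 + (-11/14)·1 = 1 ✓
b·c: (-5/3)·(-7/11) + 12/5·19/7 + (-11/14)·1 = 15683/2310 ≠ 1/2 ⇒ order 1.

1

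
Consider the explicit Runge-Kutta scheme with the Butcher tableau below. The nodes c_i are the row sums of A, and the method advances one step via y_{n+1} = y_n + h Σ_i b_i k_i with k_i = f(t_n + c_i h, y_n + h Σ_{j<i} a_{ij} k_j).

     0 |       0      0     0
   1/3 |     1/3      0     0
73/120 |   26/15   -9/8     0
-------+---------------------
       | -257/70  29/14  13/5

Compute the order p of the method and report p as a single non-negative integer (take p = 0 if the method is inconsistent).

b = (-257/70, 29/14, 13/5)
c = (0, 1/3, 73/120)
Ac = (0, 0, -3/8)
Σ b_i: (-257/70)·1 + 29/14·1 + 13/5·1 = 1 ✓
b·c: 29/14·1/3 + 13/5·73/120 = 3181/1400 ≠ 1/2 ⇒ order 1.

1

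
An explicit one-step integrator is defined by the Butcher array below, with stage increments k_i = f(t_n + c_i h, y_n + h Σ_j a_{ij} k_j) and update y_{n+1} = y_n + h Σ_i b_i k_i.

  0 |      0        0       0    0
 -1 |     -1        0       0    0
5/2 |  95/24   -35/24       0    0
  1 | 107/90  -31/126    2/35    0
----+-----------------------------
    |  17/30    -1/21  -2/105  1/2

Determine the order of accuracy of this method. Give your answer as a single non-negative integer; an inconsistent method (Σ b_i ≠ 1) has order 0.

b = (17/30, -1/21, -2/105, 1/2)
c = (0, -1, 5/2, 1)
Ac = (0, 0, 35/24, 7/18)
Σ b_i: 17/30·1 + (-1/21)·1 + (-2/105)·1 + 1/2·1 = 1 ✓
b·c: (-1/21)·(-1) + (-2/105)·5/2 + 1/2·1 = 1/2 ✓
b·c²: (-1/21)·1 + (-2/105)·25/4 + 1/2·1 = 1/3 ✓
b·Ac: (-2/105)·35/24 + 1/2·7/18 = 1/6 ✓
b·c³: (-1/21)·(-1) + (-2/105)·125/8 + 1/2·1 = 1/4 ✓
b·(c∘Ac): (-2/105)·175/48 + 1/2·7/18 = 1/8 ✓
b·Ac²: (-2/105)·(-35/24) + 1/2·1/9 = 1/12 ✓
b·A²c: 1/2·1/12 = 1/24 ✓; 4 stages ⇒ order 4.

4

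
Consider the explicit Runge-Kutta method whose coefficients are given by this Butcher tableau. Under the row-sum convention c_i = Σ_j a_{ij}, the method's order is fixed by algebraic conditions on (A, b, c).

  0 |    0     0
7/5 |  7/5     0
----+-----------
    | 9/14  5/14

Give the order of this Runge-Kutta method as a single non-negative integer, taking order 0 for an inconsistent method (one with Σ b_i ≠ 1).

b = (9/14, 5/14)
c = (0, 7/5)
Σ b_i: 9/14·1 + 5/14·1 = 1 ✓
b·c: 5/14·7/5 = 1/2 ✓; 2 stages ⇒ order 2.

2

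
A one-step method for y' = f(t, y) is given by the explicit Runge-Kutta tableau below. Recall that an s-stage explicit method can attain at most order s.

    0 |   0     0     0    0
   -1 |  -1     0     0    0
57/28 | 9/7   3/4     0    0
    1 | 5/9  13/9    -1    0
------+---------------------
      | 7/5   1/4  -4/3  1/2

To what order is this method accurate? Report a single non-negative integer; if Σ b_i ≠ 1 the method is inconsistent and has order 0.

b = (7/5, 1/4, -4/3, 1/2)
c = (0, -1, 57/28, 1)
Ac = (0, 0, -3/4, -877/252)
Σ b_i: 7/5·1 + 1/4·1 + (-4/3)·1 + 1/2·1 = 49/60 ≠ 1 ⇒ order 0.

0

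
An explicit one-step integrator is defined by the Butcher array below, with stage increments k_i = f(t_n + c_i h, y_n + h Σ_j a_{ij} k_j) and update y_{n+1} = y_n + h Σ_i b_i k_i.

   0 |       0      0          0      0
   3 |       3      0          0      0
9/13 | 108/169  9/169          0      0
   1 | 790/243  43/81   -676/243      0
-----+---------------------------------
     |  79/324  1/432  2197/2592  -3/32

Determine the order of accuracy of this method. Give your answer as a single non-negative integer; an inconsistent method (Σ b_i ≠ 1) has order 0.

b = (79/324, 1/432, 2197/2592, -3/32)
c = (0, 3, 9/13, 1)
Ac = (0, 0, 27/169, -1/3)
Σ b_i: 79/324·1 + 1/432·1 + 2197/2592·1 + (-3/32)·1 = 1 ✓
b·c: 1/432·3 + 2197/2592·9/13 + (-3/32)·1 = 1/2 ✓
b·c²: 1/432·9 + 2197/2592·81/169 + (-3/32)·1 = 1/3 ✓
b·Ac: 2197/2592·27/169 + (-3/32)·(-1/3) = 1/6 ✓
b·c³: 1/432·27 + 2197/2592·729/2197 + (-3/32)·1 = 1/4 ✓
b·(c∘Ac): 2197/2592·243/2197 + (-3/32)·(-1/3) = 1/8 ✓
b·Ac²: 2197/2592·81/169 + (-3/32)·31/9 = 1/12 ✓
b·A²c: (-3/32)·(-4/9) = 1/24 ✓; 4 stages ⇒ order 4.

4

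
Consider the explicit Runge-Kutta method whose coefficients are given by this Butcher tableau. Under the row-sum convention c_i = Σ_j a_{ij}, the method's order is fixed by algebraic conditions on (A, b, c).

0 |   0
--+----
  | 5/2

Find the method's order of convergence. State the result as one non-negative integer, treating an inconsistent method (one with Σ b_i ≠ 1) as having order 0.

b = (5/2)
c = (0)
Σ b_i: 5/2·1 = 5/2 ≠ 1 ⇒ order 0.

0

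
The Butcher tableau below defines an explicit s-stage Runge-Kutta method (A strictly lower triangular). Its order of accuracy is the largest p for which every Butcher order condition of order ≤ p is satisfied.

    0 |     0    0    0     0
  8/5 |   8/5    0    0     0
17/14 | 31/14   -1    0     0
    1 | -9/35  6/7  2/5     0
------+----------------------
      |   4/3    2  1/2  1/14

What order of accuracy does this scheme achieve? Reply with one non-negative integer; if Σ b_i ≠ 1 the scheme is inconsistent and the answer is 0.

b = (4/3, 2, 1/2, 1/14)
c = (0, 8/5, 17/14, 1)
Ac = (0, 0, -8/5, 13/7)
Σ b_i: 4/3·1 + 2·1 + 1/2·1 + 1/14·1 = 82/21 ≠ 1 ⇒ order 0.

0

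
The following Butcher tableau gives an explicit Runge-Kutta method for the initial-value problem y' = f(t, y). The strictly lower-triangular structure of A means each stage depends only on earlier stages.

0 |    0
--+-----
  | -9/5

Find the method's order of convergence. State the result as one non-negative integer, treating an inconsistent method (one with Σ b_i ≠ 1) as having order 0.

b = (-9/5)
c = (0)
Σ b_i: (-9/5)·1 = -9/5 ≠ 1 ⇒ order 0.

0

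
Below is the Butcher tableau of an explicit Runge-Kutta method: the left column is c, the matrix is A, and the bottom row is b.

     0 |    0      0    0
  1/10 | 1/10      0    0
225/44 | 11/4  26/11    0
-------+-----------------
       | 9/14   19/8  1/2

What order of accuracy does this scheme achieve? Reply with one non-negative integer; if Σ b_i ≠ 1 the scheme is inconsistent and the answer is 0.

0

b = (9/14, 19/8, 1/2)
c = (0, 1/10, 225/44)
Ac = (0, 0, 13/55)
Σ b_i: 9/14·1 + 19/8·1 + 1/2·1 = 197/56 ≠ 1 ⇒ order 0.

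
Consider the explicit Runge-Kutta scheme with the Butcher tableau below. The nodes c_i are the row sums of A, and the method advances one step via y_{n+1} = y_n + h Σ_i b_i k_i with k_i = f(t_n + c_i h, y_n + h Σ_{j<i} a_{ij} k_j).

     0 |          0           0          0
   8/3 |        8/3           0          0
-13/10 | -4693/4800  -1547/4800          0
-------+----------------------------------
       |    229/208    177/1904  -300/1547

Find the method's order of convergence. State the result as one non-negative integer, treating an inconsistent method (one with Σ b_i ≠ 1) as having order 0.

3

b = (229/208, 177/1904, -300/1547)
c = (0, 8/3, -13/10)
Ac = (0, 0, -1547/1800)
Σ b_i: 229/208·1 + 177/1904·1 + (-300/1547)·1 = 1 ✓
b·c: 177/1904·8/3 + (-300/1547)·(-13/10) = 1/2 ✓
b·c²: 177/1904·64/9 + (-300/1547)·169/100 = 1/3 ✓
b·Ac: (-300/1547)·(-1547/1800) = 1/6 ✓; 3 stages ⇒ order 3.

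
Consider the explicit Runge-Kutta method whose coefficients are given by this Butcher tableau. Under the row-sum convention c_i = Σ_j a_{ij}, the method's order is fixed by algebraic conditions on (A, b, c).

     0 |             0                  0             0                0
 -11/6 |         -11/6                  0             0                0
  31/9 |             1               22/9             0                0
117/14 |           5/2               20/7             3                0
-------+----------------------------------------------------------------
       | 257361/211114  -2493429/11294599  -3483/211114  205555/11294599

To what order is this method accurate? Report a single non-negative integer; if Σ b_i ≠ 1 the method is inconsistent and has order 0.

3

b = (257361/211114, -2493429/11294599, -3483/211114, 205555/11294599)
c = (0, -11/6, 31/9, 117/14)
Ac = (0, 0, -121/27, 107/21)
Σ b_i: 257361/211114·1 + (-2493429/11294599)·1 + (-3483/211114)·1 + 205555/11294599·1 = 1 ✓
b·c: (-2493429/11294599)·(-11/6) + (-3483/211114)·31/9 + 205555/11294599·117/14 = 1/2 ✓
b·c²: (-2493429/11294599)·121/36 + (-3483/211114)·961/81 + 205555/11294599·13689/196 = 1/3 ✓
b·Ac: (-3483/211114)·(-121/27) + 205555/11294599·107/21 = 1/6 ✓
b·c³: (-2493429/11294599)·(-1331/216) + (-3483/211114)·29791/729 + 205555/11294599·1601613/2744 = 300816557/26600364 ≠ 1/4 ⇒ order 3.
b·(c∘Ac): (-3483/211114)·(-3751/243) + 205555/11294599·4173/98 = 326054/316671 ≠ 1/8
b·Ac²: (-3483/211114)·1331/162 + 205555/11294599·8542/189 = 837997183/1219816692 ≠ 1/12
b·A²c: 205555/11294599·(-121/9) = -24872155/101651391 ≠ 1/24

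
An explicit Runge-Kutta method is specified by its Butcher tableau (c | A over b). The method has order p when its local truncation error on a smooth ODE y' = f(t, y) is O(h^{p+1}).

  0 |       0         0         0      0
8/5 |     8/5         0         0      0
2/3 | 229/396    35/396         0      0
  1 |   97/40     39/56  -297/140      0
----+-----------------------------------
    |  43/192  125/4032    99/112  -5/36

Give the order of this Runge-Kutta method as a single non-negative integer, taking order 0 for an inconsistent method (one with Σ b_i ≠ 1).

4

b = (43/192, 125/4032, 99/112, -5/36)
c = (0, 8/5, 2/3, 1)
Ac = (0, 0, 14/99, -3/10)
Σ b_i: 43/192·1 + 125/4032·1 + 99/112·1 + (-5/36)·1 = 1 ✓
b·c: 125/4032·8/5 + 99/112·2/3 + (-5/36)·1 = 1/2 ✓
b·c²: 125/4032·64/25 + 99/112·4/9 + (-5/36)·1 = 1/3 ✓
b·Ac: 99/112·14/99 + (-5/36)·(-3/10) = 1/6 ✓
b·c³: 125/4032·512/125 + 99/112·8/27 + (-5/36)·1 = 1/4 ✓
b·(c∘Ac): 99/112·28/297 + (-5/36)·(-3/10) = 1/8 ✓
b·Ac²: 99/112·112/495 + (-5/36)·21/25 = 1/12 ✓
b·A²c: (-5/36)·(-3/10) = 1/24 ✓; 4 stages ⇒ order 4.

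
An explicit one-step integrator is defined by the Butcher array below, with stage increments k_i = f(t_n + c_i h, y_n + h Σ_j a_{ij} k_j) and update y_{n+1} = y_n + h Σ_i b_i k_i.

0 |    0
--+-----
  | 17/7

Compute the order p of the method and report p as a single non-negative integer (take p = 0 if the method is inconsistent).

0

b = (17/7)
c = (0)
Σ b_i: 17/7·1 = 17/7 ≠ 1 ⇒ order 0.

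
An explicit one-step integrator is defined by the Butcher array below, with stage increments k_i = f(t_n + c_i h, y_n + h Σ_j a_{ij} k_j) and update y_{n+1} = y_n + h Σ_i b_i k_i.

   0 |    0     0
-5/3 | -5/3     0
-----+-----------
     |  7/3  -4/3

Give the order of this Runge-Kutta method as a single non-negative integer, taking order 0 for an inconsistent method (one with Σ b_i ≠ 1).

b = (7/3, -4/3)
c = (0, -5/3)
Σ b_i: 7/3·1 + (-4/3)·1 = 1 ✓
b·c: (-4/3)·(-5/3) = 20/9 ≠ 1/2 ⇒ order 1.

1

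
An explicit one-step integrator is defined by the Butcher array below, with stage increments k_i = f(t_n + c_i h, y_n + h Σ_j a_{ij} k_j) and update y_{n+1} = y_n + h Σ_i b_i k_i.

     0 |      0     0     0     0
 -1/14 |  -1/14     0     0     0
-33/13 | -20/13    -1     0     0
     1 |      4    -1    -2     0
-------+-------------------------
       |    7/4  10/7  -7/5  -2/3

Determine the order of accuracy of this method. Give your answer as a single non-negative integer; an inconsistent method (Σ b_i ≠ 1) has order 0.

0

b = (7/4, 10/7, -7/5, -2/3)
c = (0, -1/14, -33/13, 1)
Ac = (0, 0, 1/14, 937/182)
Σ b_i: 7/4·1 + 10/7·1 + (-7/5)·1 + (-2/3)·1 = 467/420 ≠ 1 ⇒ order 0.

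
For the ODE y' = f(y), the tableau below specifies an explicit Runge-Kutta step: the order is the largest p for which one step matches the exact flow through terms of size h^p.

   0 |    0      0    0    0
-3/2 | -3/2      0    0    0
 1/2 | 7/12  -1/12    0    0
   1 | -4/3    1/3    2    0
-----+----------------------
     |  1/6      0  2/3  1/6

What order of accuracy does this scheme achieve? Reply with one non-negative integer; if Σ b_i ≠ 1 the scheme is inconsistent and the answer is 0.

b = (1/6, 0, 2/3, 1/6)
c = (0, -3/2, 1/2, 1)
Ac = (0, 0, 1/8, 1/2)
Σ b_i: 1/6·1 + 2/3·1 + 1/6·1 = 1 ✓
b·c: 2/3·1/2 + 1/6·1 = 1/2 ✓
b·c²: 2/3·1/4 + 1/6·1 = 1/3 ✓
b·Ac: 2/3·1/8 + 1/6·1/2 = 1/6 ✓
b·c³: 2/3·1/8 + 1/6·1 = 1/4 ✓
b·(c∘Ac): 2/3·1/16 + 1/6·1/2 = 1/8 ✓
b·Ac²: 2/3·(-3/16) + 1/6·5/4 = 1/12 ✓
b·A²c: 1/6·1/4 = 1/24 ✓; 4 stages ⇒ order 4.

4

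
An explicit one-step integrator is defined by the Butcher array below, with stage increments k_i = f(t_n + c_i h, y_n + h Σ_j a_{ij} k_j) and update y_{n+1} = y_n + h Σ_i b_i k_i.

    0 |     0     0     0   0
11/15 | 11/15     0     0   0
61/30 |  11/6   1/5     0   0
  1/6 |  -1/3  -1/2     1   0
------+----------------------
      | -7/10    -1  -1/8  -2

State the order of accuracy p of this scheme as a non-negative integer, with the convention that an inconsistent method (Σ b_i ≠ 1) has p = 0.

b = (-7/10, -1, -1/8, -2)
c = (0, 11/15, 61/30, 1/6)
Ac = (0, 0, 11/75, 5/3)
Σ b_i: (-7/10)·1 + (-1)·1 + (-1/8)·1 + (-2)·1 = -153/40 ≠ 1 ⇒ order 0.

0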